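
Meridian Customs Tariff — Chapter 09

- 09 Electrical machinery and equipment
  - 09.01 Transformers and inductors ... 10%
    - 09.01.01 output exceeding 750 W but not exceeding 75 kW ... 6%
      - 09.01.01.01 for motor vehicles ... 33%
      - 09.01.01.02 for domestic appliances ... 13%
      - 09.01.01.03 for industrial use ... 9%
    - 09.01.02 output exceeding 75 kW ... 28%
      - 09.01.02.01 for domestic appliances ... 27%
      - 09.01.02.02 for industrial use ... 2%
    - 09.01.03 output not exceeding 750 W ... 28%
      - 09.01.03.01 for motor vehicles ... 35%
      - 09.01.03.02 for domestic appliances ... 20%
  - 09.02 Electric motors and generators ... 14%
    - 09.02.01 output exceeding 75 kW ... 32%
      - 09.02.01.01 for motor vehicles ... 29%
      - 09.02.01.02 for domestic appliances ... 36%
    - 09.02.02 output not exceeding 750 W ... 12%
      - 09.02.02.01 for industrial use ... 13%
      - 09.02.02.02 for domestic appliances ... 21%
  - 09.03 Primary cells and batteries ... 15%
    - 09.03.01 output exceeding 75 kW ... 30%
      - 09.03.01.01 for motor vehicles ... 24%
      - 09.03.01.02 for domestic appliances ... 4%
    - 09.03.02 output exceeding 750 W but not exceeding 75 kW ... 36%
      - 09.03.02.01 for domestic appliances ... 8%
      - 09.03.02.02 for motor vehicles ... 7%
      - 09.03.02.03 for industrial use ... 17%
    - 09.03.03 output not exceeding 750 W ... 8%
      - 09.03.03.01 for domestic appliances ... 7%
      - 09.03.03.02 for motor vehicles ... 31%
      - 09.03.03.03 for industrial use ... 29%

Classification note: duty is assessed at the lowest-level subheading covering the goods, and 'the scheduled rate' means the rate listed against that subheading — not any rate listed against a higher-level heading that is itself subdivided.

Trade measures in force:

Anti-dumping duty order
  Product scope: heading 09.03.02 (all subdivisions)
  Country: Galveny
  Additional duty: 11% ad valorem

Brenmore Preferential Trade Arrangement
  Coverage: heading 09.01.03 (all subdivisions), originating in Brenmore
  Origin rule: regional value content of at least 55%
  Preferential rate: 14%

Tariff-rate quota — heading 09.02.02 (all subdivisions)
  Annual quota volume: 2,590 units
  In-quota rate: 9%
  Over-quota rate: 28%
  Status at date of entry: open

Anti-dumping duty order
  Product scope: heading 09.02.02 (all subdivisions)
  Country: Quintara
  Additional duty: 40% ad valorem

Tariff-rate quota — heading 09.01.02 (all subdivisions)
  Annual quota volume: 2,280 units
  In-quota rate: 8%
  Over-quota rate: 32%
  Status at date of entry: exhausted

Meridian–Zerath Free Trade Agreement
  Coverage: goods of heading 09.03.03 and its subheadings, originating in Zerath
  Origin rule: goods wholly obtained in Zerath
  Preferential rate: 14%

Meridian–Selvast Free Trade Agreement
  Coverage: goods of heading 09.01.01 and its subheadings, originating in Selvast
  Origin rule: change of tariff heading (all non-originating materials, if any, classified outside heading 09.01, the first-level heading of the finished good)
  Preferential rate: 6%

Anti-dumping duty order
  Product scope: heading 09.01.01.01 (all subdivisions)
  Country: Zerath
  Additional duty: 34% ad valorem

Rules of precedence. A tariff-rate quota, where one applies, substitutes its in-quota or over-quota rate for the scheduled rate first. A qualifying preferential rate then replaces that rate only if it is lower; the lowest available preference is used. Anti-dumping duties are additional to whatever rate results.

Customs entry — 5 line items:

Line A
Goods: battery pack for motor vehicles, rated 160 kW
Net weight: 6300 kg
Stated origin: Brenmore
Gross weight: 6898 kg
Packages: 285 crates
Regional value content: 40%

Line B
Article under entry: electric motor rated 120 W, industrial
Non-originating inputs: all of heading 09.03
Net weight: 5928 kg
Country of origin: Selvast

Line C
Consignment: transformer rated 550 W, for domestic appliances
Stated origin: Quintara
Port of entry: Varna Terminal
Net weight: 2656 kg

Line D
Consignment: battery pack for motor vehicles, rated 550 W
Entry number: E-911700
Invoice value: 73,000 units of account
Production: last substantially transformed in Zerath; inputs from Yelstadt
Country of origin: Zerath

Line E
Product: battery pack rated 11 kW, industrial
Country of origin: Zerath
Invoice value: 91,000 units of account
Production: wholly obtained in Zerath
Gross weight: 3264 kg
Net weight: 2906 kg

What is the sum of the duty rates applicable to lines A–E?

101%

Line A: battery pack → 09.03; rated 160 kW → 09.03.01; for motor vehicles → 09.03.01.01. Scheduled 24%. Brenmore agreement on 09.01.03: 09.03.01.01 not covered. → 24%.
Line B: electric motor → 09.02; rated 120 W → 09.02.02; industrial → 09.02.02.01. Scheduled 13%. quota on 09.02.02 open → in-quota 9%; Selvast agreement on 09.01.01: 09.02.02.01 not covered. → 9%.
Line C: transformer → 09.01; rated 550 W → 09.01.03; for domestic appliances → 09.01.03.02. Scheduled 20%. No special measure applies. → 20%.
Line D: battery pack → 09.03; rated 550 W → 09.03.03; for motor vehicles → 09.03.03.02. Scheduled 31%. Zerath agreement on 09.03.03: not wholly obtained. → 31%.
Line E: battery pack → 09.03; rated 11 kW → 09.03.02; industrial → 09.03.02.03. Scheduled 17%. Zerath agreement on 09.03.03: 09.03.02.03 not covered. → 17%.
Sum: 24% + 9% + 20% + 31% + 17% = 101%.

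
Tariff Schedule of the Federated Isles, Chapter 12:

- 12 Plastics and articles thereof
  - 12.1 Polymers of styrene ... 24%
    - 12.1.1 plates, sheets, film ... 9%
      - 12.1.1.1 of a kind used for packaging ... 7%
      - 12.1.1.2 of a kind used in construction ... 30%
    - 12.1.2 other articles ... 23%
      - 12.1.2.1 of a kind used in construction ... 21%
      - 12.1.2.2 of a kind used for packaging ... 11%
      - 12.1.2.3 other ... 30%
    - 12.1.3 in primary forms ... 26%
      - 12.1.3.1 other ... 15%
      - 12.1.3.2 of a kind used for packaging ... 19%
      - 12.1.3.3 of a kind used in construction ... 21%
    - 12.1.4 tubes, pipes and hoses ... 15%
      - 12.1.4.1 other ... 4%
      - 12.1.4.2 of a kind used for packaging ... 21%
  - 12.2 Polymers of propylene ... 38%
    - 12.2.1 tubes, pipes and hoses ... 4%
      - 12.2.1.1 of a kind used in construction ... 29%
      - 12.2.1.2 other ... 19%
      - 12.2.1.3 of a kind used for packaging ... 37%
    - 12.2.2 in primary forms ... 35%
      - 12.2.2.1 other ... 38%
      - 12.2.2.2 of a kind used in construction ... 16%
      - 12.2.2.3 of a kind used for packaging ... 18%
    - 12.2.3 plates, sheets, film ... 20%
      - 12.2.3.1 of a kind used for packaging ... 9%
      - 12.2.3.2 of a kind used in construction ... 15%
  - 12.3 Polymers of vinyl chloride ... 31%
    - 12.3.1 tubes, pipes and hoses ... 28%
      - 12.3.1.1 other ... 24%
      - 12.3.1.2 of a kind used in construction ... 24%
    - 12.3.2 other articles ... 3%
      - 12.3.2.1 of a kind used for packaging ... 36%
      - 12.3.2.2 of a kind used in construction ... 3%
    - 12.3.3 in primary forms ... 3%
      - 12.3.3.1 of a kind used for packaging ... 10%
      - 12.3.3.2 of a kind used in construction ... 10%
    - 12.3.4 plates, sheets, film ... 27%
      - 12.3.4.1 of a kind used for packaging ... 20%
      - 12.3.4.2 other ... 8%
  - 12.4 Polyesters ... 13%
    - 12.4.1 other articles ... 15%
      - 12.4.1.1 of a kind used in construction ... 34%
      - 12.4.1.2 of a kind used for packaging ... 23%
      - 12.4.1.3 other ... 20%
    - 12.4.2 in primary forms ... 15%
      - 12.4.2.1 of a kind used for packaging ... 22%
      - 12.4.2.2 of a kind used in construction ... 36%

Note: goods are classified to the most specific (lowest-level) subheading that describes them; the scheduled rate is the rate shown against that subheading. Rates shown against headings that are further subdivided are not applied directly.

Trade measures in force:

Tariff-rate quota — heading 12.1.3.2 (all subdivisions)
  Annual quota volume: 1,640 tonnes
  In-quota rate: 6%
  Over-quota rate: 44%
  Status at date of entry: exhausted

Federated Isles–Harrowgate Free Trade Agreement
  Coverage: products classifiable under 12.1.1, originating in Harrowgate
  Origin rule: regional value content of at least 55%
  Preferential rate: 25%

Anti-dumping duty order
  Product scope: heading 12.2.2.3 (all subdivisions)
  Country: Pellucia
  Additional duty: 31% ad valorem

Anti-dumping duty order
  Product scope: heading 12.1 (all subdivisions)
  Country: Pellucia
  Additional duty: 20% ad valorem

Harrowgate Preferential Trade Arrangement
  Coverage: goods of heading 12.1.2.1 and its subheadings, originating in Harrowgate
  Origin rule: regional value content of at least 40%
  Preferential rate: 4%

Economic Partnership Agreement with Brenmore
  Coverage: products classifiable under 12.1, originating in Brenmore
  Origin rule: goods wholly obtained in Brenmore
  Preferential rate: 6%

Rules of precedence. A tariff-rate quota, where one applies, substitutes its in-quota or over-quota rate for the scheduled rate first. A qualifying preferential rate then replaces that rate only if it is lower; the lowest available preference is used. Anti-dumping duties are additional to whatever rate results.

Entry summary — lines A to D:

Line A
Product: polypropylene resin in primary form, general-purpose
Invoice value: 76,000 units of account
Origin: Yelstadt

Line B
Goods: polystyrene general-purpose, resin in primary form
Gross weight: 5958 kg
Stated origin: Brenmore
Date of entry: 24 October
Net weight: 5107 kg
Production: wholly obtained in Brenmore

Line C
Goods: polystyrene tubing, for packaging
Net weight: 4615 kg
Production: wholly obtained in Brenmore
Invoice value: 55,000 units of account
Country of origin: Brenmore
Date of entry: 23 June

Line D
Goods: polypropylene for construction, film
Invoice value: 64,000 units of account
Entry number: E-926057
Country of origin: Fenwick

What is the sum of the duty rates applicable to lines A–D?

Line A: polypropylene → 12.2; resin in primary form → 12.2.2; general-purpose → 12.2.2.1. Scheduled 38%. No special measure applies. → 38%.
Line B: polystyrene → 12.1; resin in primary form → 12.1.3; general-purpose → 12.1.3.1. Scheduled 15%. Brenmore agreement on 12.1: wholly obtained → 6% available; preferential 6%. → 6%.
Line C: polystyrene → 12.1; tubing → 12.1.4; for packaging → 12.1.4.2. Scheduled 21%. Brenmore agreement on 12.1: wholly obtained → 6% available; preferential 6%. → 6%.
Line D: polypropylene → 12.2; film → 12.2.3; for construction → 12.2.3.2. Scheduled 15%. No special measure applies. → 15%.
Sum: 38% + 6% + 6% + 15% = 65%.

65%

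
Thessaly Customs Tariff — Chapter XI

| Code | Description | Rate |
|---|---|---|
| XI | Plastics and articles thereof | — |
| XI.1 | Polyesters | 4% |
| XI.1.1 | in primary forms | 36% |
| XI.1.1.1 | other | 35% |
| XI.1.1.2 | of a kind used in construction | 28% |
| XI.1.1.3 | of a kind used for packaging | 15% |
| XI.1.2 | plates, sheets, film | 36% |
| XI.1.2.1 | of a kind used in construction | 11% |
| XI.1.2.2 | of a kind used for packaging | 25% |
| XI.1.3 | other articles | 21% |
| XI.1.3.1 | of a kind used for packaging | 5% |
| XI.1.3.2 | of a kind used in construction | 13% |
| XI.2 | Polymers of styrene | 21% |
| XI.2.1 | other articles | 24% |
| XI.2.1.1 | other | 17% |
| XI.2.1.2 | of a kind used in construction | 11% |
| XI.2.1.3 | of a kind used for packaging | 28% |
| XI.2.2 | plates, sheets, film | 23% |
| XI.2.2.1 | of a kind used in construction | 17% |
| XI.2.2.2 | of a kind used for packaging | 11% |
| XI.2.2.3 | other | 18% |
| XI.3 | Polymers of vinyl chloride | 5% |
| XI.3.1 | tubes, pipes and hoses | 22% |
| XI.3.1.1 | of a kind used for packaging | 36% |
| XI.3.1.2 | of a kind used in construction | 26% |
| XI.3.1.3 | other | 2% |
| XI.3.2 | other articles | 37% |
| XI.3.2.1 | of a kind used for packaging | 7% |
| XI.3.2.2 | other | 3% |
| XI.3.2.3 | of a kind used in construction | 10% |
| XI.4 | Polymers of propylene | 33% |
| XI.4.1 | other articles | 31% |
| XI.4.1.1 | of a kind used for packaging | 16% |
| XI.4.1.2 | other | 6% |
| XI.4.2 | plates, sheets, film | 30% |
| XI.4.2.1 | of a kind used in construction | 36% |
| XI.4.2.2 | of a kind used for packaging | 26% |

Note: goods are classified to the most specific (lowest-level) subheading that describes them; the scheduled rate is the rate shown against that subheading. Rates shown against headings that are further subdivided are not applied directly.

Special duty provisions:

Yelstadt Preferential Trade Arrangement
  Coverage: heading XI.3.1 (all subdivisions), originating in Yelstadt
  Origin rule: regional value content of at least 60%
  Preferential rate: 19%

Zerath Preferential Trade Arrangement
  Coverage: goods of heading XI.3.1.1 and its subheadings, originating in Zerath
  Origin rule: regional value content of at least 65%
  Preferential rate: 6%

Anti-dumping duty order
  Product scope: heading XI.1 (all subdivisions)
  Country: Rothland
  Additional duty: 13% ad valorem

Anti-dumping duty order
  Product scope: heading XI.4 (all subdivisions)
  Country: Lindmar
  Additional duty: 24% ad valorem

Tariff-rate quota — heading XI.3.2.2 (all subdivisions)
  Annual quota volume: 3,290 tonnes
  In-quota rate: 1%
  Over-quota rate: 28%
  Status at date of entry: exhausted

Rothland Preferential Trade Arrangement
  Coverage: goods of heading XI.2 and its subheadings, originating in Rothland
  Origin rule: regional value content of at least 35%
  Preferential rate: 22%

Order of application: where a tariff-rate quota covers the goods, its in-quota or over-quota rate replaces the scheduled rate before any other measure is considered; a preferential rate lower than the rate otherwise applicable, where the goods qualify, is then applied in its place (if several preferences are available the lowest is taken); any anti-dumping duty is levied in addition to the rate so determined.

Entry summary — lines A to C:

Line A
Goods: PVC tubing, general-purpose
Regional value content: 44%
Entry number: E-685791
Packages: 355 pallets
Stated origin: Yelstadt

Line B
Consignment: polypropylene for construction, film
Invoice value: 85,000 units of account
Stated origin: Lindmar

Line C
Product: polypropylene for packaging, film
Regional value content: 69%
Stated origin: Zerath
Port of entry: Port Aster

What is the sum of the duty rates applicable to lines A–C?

Line A: PVC → XI.3; tubing → XI.3.1; general-purpose → XI.3.1.3. Scheduled 2%. Yelstadt agreement on XI.3.1: RVC < 60%. → 2%.
Line B: polypropylene → XI.4; film → XI.4.2; for construction → XI.4.2.1. Scheduled 36%. anti-dumping (Lindmar, XI.4): +24%; total 36% + 24% = 60%. → 60%.
Line C: polypropylene → XI.4; film → XI.4.2; for packaging → XI.4.2.2. Scheduled 26%. Zerath agreement on XI.3.1.1: XI.4.2.2 not covered. → 26%.
Sum: 2% + 60% + 26% = 88%.

88%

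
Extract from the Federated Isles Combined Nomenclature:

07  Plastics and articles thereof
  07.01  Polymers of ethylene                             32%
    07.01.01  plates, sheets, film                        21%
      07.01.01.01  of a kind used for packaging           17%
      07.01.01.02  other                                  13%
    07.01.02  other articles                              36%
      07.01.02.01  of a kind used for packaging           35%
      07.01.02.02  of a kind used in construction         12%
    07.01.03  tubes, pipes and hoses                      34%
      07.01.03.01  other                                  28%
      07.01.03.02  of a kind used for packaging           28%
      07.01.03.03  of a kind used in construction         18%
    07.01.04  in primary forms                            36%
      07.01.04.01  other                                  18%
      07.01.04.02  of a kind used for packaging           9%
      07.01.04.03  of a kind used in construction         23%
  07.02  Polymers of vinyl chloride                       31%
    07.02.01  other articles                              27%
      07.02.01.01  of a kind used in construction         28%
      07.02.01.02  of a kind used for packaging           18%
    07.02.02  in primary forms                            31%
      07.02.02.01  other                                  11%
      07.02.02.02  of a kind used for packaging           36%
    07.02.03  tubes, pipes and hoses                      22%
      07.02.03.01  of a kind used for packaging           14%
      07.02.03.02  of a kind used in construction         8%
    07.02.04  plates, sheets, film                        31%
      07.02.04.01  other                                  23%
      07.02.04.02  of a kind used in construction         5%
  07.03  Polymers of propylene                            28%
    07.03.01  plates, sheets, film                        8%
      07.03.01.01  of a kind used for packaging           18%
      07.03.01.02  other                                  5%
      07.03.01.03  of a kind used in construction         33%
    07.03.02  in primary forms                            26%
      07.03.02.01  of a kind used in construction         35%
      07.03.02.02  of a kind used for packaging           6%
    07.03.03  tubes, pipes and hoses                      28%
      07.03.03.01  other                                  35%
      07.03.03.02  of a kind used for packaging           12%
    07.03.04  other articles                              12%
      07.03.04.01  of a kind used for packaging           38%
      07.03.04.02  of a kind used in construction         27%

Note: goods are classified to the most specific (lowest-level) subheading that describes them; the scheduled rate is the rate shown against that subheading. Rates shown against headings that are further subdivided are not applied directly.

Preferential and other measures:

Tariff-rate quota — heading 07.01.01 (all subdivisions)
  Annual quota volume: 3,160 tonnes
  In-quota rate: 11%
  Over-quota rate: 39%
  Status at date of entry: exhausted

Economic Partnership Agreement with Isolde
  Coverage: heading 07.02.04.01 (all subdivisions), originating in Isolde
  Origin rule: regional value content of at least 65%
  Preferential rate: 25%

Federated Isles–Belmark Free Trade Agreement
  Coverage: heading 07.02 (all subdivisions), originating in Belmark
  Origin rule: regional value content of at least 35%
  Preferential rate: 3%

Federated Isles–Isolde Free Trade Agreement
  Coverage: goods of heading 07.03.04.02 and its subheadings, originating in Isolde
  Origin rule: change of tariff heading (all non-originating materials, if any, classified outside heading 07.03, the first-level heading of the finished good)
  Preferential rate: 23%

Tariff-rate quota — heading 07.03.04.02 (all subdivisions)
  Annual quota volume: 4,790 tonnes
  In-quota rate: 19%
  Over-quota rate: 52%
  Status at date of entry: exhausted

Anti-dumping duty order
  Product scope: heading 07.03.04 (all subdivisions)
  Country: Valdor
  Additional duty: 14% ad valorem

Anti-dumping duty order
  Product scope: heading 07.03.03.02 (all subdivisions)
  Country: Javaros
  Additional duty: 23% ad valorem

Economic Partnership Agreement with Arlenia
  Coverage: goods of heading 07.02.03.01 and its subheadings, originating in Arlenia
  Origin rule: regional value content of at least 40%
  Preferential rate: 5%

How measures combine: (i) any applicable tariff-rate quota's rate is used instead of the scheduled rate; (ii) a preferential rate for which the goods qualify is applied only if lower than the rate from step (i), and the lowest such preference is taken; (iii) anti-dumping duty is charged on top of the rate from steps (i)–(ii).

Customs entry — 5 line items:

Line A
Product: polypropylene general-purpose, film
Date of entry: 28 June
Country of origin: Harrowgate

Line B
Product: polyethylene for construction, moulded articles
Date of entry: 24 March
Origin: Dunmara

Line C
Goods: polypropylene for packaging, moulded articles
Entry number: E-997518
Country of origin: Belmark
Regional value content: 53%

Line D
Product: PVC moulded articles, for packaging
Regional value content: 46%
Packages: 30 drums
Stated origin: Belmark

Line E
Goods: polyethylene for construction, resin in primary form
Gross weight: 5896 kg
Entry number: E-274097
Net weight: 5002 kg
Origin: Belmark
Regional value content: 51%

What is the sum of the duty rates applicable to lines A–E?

Line A: polypropylene → 07.03; film → 07.03.01; general-purpose → 07.03.01.02. Scheduled 5%. No special measure applies. → 5%.
Line B: polyethylene → 07.01; moulded articles → 07.01.02; for construction → 07.01.02.02. Scheduled 12%. No special measure applies. → 12%.
Line C: polypropylene → 07.03; moulded articles → 07.03.04; for packaging → 07.03.04.01. Scheduled 38%. Belmark agreement on 07.02: 07.03.04.01 not covered. → 38%.
Line D: PVC → 07.02; moulded articles → 07.02.01; for packaging → 07.02.01.02. Scheduled 18%. Belmark agreement on 07.02: RVC ≥ 35% → 3% available; preferential 3%. → 3%.
Line E: polyethylene → 07.01; resin in primary form → 07.01.04; for construction → 07.01.04.03. Scheduled 23%. Belmark agreement on 07.02: 07.01.04.03 not covered. → 23%.
Sum: 5% + 12% + 38% + 3% + 23% = 81%.

81%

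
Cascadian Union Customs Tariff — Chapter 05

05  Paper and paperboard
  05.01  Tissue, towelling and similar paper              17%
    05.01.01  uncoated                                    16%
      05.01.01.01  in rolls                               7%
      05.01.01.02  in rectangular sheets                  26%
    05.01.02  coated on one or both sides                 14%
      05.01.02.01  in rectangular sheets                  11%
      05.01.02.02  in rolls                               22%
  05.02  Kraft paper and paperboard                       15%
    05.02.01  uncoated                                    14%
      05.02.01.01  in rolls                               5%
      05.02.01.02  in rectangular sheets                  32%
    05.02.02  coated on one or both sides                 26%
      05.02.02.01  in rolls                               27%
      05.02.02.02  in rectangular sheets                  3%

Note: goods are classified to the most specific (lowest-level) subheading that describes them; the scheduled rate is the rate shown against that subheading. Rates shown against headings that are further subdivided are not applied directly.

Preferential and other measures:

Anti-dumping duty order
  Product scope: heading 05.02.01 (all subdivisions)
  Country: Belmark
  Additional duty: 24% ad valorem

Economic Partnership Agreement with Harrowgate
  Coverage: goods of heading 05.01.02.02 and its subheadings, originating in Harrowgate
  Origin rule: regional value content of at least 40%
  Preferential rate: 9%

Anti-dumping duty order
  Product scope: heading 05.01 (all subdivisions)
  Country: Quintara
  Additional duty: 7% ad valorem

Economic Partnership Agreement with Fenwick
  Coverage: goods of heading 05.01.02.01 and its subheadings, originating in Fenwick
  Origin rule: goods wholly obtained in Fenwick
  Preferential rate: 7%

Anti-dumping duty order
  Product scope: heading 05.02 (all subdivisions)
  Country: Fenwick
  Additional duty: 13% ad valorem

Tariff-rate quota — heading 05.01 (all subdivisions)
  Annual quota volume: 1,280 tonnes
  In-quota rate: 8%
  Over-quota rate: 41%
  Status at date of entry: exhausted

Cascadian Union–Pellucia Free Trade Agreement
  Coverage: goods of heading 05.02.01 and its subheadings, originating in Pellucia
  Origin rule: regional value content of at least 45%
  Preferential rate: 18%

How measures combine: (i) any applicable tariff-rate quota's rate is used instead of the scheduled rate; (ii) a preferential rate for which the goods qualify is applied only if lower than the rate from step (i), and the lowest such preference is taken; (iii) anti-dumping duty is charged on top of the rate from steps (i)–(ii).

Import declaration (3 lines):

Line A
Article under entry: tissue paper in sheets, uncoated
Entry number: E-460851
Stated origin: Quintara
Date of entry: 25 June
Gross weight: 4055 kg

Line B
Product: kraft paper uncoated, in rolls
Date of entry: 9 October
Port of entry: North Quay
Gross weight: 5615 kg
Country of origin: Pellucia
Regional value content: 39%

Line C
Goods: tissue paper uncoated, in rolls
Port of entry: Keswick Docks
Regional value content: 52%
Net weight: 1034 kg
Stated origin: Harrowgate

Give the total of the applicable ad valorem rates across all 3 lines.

94%

Line A: tissue paper → 05.01; uncoated → 05.01.01; in sheets → 05.01.01.02. Scheduled 26%. quota on 05.01 exhausted → over-quota 41%; anti-dumping (Quintara, 05.01): +7%; total 41% + 7% = 48%. → 48%.
Line B: kraft paper → 05.02; uncoated → 05.02.01; in rolls → 05.02.01.01. Scheduled 5%. Pellucia agreement on 05.02.01: RVC < 45%. → 5%.
Line C: tissue paper → 05.01; uncoated → 05.01.01; in rolls → 05.01.01.01. Scheduled 7%. quota on 05.01 exhausted → over-quota 41%; Harrowgate agreement on 05.01.02.02: 05.01.01.01 not covered. → 41%.
Sum: 48% + 5% + 41% = 94%.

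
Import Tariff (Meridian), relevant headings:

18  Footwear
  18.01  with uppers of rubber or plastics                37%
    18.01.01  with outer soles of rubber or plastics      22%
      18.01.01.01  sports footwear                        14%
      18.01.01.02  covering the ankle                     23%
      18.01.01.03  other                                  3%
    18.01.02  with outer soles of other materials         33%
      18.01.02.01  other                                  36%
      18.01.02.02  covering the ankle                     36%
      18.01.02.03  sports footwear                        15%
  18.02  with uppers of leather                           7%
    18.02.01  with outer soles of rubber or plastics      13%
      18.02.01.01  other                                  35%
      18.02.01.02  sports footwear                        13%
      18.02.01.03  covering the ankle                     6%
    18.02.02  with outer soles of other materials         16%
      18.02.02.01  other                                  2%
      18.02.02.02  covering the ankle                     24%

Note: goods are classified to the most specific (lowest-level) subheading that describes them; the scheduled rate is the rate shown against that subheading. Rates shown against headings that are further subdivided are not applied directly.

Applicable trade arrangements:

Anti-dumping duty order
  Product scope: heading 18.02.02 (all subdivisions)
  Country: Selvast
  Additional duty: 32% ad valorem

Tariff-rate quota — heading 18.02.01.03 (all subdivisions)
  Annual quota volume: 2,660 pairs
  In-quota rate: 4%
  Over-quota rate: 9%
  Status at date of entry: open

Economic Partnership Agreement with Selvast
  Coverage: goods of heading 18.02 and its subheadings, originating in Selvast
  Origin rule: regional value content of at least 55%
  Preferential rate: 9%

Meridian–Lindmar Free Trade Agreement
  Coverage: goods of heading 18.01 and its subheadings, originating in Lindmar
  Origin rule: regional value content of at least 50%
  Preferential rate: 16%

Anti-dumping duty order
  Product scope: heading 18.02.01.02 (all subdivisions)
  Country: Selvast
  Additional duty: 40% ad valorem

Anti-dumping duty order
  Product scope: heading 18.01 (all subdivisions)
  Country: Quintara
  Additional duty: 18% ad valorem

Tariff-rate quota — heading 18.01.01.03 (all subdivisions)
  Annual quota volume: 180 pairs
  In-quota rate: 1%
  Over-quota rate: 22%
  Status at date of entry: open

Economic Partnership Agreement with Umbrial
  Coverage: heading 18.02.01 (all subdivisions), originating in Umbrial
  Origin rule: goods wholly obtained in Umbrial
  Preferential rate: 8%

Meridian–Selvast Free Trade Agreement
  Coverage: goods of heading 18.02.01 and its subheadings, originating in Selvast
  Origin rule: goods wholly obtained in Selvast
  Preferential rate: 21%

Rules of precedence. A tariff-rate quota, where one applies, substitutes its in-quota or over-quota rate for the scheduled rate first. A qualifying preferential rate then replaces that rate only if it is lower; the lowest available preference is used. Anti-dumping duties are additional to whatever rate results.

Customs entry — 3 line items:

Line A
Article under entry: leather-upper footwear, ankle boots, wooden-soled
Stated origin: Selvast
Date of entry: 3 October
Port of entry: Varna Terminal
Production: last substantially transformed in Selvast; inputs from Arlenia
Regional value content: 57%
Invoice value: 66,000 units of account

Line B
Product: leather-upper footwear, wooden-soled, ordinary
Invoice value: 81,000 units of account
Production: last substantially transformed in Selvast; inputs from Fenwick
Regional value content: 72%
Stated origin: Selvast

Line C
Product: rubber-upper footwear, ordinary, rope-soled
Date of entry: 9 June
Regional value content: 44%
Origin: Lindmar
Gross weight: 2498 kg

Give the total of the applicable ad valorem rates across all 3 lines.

111%

Line A: leather-upper → 18.02; wooden-soled → 18.02.02; ankle boots → 18.02.02.02. Scheduled 24%. Selvast agreement on 18.02: RVC ≥ 55% → 9% available; Selvast agreement on 18.02.01: 18.02.02.02 not covered; preferential 9%; anti-dumping (Selvast, 18.02.02): +32%; total 9% + 32% = 41%. → 41%.
Line B: leather-upper → 18.02; wooden-soled → 18.02.02; ordinary → 18.02.02.01. Scheduled 2%. Selvast agreement on 18.02: RVC ≥ 55% → 9% available; Selvast agreement on 18.02.01: 18.02.02.01 not covered; preference 9% not lower than 2% → no reduction; anti-dumping (Selvast, 18.02.02): +32%; total 2% + 32% = 34%. → 34%.
Line C: rubber-upper → 18.01; rope-soled → 18.01.02; ordinary → 18.01.02.01. Scheduled 36%. Lindmar agreement on 18.01: RVC < 50%. → 36%.
Sum: 41% + 34% + 36% = 111%.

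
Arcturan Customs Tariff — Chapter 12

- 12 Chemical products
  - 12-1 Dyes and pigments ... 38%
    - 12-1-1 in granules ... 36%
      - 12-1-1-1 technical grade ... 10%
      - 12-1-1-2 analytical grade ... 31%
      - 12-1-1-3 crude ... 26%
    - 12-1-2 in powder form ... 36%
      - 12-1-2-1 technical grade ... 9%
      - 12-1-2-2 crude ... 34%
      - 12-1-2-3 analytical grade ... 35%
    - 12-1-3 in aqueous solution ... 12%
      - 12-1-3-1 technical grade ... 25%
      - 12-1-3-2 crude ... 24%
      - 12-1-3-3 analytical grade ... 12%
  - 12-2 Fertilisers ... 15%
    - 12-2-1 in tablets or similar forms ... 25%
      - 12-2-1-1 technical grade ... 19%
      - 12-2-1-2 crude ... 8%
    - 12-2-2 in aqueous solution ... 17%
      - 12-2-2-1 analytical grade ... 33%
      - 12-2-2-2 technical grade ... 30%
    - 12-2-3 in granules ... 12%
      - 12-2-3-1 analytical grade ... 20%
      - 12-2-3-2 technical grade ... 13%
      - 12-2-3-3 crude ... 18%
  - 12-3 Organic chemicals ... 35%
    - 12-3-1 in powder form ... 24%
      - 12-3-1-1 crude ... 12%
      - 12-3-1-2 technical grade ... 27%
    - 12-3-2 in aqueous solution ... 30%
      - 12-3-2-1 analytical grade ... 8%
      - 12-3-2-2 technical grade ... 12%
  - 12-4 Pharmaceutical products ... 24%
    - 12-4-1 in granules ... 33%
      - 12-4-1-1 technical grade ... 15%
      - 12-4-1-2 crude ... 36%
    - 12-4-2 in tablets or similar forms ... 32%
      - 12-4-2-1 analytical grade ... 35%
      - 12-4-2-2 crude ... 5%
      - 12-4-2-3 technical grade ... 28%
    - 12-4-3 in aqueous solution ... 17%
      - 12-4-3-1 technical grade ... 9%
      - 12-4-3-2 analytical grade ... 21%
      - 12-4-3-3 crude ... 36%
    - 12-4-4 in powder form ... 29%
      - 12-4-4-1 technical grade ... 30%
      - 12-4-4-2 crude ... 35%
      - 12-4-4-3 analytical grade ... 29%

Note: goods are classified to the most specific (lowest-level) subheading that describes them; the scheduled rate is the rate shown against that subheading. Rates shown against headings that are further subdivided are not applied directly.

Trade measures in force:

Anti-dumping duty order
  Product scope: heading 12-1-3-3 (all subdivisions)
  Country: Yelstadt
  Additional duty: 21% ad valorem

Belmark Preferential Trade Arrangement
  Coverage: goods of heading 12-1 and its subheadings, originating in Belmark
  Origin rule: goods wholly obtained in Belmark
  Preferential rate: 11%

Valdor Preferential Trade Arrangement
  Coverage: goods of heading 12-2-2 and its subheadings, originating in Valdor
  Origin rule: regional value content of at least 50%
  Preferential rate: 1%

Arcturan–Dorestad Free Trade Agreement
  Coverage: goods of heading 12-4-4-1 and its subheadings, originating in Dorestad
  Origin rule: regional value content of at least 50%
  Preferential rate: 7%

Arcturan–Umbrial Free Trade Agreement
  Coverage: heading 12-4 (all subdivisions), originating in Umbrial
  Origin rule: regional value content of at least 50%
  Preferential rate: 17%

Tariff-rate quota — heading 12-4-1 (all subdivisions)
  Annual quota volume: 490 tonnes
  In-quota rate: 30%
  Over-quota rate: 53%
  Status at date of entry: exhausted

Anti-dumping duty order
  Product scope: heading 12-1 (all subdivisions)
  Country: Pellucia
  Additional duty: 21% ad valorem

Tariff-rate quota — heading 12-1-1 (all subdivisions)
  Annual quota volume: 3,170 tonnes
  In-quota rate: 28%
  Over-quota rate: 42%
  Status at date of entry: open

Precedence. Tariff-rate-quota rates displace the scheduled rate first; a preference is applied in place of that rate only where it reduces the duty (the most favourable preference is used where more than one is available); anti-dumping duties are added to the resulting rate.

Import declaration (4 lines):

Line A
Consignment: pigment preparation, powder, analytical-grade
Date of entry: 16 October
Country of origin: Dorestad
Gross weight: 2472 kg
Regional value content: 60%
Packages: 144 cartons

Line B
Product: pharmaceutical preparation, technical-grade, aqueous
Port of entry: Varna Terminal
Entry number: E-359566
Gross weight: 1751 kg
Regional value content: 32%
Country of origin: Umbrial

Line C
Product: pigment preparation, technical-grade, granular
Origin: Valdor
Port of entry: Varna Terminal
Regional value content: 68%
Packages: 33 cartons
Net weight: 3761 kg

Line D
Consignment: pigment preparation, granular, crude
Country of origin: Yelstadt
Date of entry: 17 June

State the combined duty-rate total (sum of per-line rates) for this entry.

Line A: pigment → 12-1; powder → 12-1-2; analytical-grade → 12-1-2-3. Scheduled 35%. Dorestad agreement on 12-4-4-1: 12-1-2-3 not covered. → 35%.
Line B: pharmaceutical → 12-4; aqueous → 12-4-3; technical-grade → 12-4-3-1. Scheduled 9%. Umbrial agreement on 12-4: RVC < 50%. → 9%.
Line C: pigment → 12-1; granular → 12-1-1; technical-grade → 12-1-1-1. Scheduled 10%. quota on 12-1-1 open → in-quota 28%; Valdor agreement on 12-2-2: 12-1-1-1 not covered. → 28%.
Line D: pigment → 12-1; granular → 12-1-1; crude → 12-1-1-3. Scheduled 26%. quota on 12-1-1 open → in-quota 28%. → 28%.
Sum: 35% + 9% + 28% + 28% = 100%.

100%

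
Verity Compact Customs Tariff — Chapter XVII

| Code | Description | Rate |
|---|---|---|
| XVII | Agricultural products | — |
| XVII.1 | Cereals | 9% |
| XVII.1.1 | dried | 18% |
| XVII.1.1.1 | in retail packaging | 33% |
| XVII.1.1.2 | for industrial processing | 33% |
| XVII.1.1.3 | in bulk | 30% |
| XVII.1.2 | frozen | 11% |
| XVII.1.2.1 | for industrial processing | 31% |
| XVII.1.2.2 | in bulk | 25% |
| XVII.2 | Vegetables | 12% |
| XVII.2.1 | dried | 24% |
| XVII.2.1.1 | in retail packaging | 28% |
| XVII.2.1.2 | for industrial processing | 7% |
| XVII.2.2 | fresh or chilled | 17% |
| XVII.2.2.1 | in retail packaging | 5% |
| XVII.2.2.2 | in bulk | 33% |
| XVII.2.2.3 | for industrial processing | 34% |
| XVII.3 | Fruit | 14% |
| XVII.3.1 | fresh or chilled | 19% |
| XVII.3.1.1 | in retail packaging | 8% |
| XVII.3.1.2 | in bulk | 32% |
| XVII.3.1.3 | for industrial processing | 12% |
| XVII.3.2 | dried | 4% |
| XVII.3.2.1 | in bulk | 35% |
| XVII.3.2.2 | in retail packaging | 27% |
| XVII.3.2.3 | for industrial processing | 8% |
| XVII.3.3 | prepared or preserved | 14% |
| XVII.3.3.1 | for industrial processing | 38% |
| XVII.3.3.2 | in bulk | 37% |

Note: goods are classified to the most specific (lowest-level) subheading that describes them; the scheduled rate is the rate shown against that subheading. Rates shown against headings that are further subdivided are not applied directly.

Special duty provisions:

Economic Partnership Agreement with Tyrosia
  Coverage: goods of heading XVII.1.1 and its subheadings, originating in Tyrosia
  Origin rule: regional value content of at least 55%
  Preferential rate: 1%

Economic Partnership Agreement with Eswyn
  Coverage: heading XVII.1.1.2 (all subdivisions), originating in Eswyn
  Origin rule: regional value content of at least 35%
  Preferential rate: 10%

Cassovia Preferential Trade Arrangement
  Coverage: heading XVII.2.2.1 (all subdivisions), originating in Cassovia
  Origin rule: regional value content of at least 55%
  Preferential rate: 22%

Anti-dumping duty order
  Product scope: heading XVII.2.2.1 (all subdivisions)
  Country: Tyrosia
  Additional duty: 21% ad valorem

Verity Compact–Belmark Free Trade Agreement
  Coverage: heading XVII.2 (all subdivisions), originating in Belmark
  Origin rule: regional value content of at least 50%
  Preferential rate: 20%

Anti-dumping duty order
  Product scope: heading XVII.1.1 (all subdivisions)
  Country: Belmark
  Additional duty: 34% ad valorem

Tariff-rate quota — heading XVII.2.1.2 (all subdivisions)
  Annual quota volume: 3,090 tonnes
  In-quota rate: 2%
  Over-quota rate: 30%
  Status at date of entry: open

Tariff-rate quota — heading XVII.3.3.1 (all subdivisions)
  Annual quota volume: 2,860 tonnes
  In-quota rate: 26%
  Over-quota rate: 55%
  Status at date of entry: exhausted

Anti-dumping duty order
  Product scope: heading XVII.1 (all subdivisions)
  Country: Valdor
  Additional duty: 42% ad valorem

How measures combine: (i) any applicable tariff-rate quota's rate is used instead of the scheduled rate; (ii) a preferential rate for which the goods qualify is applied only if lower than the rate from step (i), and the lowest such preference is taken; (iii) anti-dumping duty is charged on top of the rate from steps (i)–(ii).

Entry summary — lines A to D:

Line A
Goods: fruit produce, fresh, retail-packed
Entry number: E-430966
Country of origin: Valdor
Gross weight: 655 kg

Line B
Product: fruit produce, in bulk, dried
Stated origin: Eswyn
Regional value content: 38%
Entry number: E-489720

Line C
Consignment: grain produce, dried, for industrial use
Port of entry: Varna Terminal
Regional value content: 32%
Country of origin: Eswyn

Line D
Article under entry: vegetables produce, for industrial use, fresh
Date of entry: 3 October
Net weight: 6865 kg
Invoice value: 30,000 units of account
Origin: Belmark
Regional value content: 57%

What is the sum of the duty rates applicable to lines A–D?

96%

Line A: fruit → XVII.3; fresh → XVII.3.1; retail-packed → XVII.3.1.1. Scheduled 8%. No special measure applies. → 8%.
Line B: fruit → XVII.3; dried → XVII.3.2; in bulk → XVII.3.2.1. Scheduled 35%. Eswyn agreement on XVII.1.1.2: XVII.3.2.1 not covered. → 35%.
Line C: grain → XVII.1; dried → XVII.1.1; for industrial use → XVII.1.1.2. Scheduled 33%. Eswyn agreement on XVII.1.1.2: RVC < 35%. → 33%.
Line D: vegetables → XVII.2; fresh → XVII.2.2; for industrial use → XVII.2.2.3. Scheduled 34%. Belmark agreement on XVII.2: RVC ≥ 50% → 20% available; preferential 20%. → 20%.
Sum: 8% + 35% + 33% + 20% = 96%.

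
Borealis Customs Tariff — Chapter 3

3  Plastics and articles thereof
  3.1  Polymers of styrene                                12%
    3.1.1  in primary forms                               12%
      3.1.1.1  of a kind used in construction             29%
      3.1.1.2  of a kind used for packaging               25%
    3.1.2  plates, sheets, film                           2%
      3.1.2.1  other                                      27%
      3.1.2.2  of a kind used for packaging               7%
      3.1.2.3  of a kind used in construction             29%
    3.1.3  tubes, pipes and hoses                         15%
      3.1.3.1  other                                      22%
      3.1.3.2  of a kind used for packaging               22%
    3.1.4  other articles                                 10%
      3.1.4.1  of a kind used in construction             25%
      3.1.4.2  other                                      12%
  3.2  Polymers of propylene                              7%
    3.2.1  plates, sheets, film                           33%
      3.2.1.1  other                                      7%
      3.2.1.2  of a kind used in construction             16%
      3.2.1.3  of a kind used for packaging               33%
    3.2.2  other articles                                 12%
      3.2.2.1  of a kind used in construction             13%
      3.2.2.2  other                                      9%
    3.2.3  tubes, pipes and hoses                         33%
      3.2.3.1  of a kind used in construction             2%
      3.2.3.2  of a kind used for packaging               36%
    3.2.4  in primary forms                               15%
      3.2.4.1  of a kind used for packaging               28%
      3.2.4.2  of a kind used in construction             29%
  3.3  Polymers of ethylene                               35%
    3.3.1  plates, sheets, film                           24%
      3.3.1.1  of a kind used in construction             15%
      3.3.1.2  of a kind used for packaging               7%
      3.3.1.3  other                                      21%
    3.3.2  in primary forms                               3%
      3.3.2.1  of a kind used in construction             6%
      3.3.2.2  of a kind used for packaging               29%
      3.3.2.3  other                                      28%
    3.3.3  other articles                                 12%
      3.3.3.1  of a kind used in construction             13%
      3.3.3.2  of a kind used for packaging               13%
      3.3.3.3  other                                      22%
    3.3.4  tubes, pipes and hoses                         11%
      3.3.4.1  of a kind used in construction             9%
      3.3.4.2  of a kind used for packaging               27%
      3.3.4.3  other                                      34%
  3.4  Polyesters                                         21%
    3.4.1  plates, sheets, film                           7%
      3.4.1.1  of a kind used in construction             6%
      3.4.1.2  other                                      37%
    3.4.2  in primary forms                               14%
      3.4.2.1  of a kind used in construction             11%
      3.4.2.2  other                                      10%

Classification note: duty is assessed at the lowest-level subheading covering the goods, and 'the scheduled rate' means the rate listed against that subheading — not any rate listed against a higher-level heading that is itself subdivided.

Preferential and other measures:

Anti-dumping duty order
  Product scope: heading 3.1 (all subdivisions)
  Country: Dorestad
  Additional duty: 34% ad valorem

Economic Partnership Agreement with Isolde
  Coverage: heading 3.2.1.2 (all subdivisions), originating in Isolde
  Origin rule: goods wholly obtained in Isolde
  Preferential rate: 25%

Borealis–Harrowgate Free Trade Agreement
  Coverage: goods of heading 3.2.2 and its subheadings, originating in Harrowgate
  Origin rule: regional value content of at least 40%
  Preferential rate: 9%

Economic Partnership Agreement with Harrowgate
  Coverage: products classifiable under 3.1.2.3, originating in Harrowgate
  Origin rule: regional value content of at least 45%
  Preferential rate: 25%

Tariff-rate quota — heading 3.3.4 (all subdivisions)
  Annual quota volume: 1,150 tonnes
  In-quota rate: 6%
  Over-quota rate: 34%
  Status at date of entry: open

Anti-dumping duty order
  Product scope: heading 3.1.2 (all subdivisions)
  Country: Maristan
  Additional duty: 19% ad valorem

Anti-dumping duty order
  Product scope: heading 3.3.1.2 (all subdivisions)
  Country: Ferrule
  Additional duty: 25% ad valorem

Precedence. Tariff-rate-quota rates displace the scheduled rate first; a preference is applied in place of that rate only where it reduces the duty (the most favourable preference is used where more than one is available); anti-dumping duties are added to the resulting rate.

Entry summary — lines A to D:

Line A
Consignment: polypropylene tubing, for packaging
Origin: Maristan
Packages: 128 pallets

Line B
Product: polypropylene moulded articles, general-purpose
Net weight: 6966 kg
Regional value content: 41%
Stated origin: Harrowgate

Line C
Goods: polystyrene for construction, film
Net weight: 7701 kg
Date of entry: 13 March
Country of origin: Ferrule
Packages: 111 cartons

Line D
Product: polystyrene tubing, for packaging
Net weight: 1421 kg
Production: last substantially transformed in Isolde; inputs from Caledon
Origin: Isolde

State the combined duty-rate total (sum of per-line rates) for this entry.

Line A: polypropylene → 3.2; tubing → 3.2.3; for packaging → 3.2.3.2. Scheduled 36%. No special measure applies. → 36%.
Line B: polypropylene → 3.2; moulded articles → 3.2.2; general-purpose → 3.2.2.2. Scheduled 9%. Harrowgate agreement on 3.2.2: RVC ≥ 40% → 9% available; Harrowgate agreement on 3.1.2.3: 3.2.2.2 not covered; preference 9% not lower than 9% → no reduction. → 9%.
Line C: polystyrene → 3.1; film → 3.1.2; for construction → 3.1.2.3. Scheduled 29%. No special measure applies. → 29%.
Line D: polystyrene → 3.1; tubing → 3.1.3; for packaging → 3.1.3.2. Scheduled 22%. Isolde agreement on 3.2.1.2: 3.1.3.2 not covered. → 22%.
Sum: 36% + 9% + 29% + 22% = 96%.

96%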